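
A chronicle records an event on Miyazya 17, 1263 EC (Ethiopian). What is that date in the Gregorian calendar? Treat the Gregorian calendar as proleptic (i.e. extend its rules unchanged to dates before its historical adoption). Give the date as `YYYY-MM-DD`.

1271-04-19

Both dates share Julian Day Number 2185392; in the Gregorian calendar that is 19 April 1271 CE.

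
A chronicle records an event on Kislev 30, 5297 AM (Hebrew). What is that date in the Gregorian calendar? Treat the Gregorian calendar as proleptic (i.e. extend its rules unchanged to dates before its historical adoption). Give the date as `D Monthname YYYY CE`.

Both dates share Julian Day Number 2282430; in the Gregorian calendar that is 24 December 1536 CE.

24 December 1536 CE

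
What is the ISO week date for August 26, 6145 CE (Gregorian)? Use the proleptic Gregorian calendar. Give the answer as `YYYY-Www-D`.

6145-W34-4

The weekday is Thursday (ISO weekday 4).
That Thursday belongs to ISO week 34 of ISO year 6145.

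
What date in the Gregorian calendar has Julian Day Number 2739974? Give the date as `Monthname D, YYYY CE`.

JDN 2451545 is 1 Jan 2000; 2739974 is +288429 days from there.

September 10, 2789 CE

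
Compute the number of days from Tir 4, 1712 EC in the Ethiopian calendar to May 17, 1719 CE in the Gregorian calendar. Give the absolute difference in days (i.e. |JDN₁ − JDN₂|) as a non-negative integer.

JDN of the first date = 2349287.
JDN of the second date = 2349048.
|2349048 − 2349287| = 239.

239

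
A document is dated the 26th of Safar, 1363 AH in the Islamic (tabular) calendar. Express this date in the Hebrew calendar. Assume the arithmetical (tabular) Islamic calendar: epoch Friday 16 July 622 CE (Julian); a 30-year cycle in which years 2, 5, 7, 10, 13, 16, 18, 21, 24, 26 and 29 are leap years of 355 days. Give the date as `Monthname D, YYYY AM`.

Shevat 27, 5704 AM

Julian Day Number of the source date = 2431142.
Converting JDN 2431142 to the Hebrew calendar gives 27 Shevat 5704 AM.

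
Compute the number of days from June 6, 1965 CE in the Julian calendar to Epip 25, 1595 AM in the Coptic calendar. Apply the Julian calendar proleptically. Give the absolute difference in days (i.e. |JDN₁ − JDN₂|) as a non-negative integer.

31369

First date → JDN 2438931; second date → JDN 2407562.
The interval is |2438931 − 2407562| = 31369 days.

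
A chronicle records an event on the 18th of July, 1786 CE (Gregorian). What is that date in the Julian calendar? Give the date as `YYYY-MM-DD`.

The Julian–Gregorian offset here is 11 days (Julian trailing).
18 July 1786 Gregorian − 11 days → 7 July 1786 Julian.

1786-07-07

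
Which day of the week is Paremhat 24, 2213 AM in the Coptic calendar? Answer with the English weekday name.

In the Gregorian calendar this is 5 April 2497 (JDN 2633166).
Since JDN mod 7 = 4 (0 = Monday), the day is Friday.

Friday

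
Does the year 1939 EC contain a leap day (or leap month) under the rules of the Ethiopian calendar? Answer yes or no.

1939 mod 4 = 3; in the Ethiopian calendar a year is leap when year mod 4 = 3, so it is a leap year.

yes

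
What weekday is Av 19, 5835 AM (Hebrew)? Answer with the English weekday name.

This is JDN 2479150 (31 July 2075 Gregorian).
Since JDN mod 7 = 2 (0 = Monday), the day is Wednesday.

Wednesday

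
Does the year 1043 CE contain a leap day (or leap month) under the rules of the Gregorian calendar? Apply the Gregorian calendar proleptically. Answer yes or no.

1043 is not divisible by 4, so it is a common year.

no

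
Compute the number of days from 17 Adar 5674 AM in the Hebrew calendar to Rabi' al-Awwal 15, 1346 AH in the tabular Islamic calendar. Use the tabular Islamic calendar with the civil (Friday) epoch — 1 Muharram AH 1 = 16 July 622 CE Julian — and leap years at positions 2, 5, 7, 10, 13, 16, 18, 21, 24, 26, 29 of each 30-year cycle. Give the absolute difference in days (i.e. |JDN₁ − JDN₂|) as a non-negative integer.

4929

First date → JDN 2420207; second date → JDN 2425136.
The interval is |2420207 − 2425136| = 4929 days.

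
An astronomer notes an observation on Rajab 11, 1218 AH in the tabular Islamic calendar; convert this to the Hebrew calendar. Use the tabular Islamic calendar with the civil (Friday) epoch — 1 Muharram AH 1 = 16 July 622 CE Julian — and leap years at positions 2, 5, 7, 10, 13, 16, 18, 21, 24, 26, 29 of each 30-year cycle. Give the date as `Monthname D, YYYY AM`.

Cheshvan 11, 5564 AM

Julian Day Number of the source date = 2379891.
Converting JDN 2379891 to the Hebrew calendar gives 11 Cheshvan 5564 AM.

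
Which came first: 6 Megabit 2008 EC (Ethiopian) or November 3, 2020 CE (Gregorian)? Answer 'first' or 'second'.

Converting both to JDN: 2457463 vs 2459157; the smaller is the first.

first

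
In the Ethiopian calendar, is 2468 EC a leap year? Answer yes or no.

no

2468 mod 4 = 0; in the Ethiopian calendar a year is leap when year mod 4 = 3, so it is a common year.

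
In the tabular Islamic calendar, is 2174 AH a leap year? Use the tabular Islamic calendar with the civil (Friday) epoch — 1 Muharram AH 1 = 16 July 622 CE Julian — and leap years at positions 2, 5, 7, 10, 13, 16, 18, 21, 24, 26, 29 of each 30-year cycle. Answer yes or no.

no

Year 2174 AH is year 14 of its 30-year cycle; leap positions are 2, 5, 7, 10, 13, 16, 18, 21, 24, 26, 29, so it is a common year (354 days).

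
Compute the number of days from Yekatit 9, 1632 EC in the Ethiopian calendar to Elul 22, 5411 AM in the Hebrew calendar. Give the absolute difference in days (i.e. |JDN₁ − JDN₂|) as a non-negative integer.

JDN of the first date = 2320102.
JDN of the second date = 2324326.
|2324326 − 2320102| = 4224.

4224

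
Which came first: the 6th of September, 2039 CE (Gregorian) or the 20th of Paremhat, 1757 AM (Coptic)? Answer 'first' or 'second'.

The two dates have Julian Day Numbers 2466038 and 2466608 respectively.
Since 2466038 < 2466608, the first date comes first.

first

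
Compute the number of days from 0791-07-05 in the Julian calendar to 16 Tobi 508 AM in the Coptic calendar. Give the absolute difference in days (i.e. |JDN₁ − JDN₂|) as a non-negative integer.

First date → JDN 2010156; second date → JDN 2010347.
The interval is |2010156 − 2010347| = 191 days.

191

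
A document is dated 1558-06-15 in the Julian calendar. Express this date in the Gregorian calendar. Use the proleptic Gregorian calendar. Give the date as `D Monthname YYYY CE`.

25 June 1558 CE

For dates in this range the Gregorian date is 10 days ahead of the Julian.
15 June 1558 Julian + 10 days → 25 June 1558 Gregorian.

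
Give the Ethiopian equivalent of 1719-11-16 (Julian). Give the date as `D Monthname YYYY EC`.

Julian Day Number of the source date = 2349242.
Converting JDN 2349242 to the Ethiopian calendar gives 19 Hidar 1712 EC.

19 Hidar 1712 EC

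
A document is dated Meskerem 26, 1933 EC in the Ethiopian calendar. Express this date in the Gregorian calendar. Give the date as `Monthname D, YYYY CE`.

Julian Day Number of the source date = 2429909.
Converting JDN 2429909 to the Gregorian calendar gives 6 October 1940 CE.

October 6, 1940 CE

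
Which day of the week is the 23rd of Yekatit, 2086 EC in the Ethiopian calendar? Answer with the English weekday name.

Tuesday

Equivalently 2 March 2094 Gregorian, JDN 2485939.
JDN 2485939 mod 7 = 1, and JDN 0 was a Monday, so this is a Tuesday.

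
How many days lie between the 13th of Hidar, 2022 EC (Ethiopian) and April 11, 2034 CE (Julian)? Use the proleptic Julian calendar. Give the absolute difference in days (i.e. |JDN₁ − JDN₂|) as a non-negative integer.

JDN of the first date = 2462463.
JDN of the second date = 2464077.
|2464077 − 2462463| = 1614.

1614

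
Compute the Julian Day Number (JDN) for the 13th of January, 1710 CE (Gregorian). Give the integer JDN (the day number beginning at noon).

JDN 2451545 is 1 January 2000 CE (Gregorian); the target day is −105908 days from there, so JDN = 2345637.

2345637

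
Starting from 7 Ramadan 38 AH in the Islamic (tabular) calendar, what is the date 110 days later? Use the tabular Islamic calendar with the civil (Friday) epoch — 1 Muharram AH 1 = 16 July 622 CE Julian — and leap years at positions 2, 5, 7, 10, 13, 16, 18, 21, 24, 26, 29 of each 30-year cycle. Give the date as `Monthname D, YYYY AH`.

Dhu al-Hijjah 28, 38 AH

JDN of 7 Ramadan 38 AH = 1961794.
1961794 + 110 = 1961904.
JDN 1961904 in the tabular Islamic calendar is Dhu al-Hijjah 28, 38 AH.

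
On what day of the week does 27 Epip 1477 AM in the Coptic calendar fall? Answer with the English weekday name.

In the Gregorian calendar this is 1 August 1761 (JDN 2364465).
Since JDN mod 7 = 5 (0 = Monday), the day is Saturday.

Saturday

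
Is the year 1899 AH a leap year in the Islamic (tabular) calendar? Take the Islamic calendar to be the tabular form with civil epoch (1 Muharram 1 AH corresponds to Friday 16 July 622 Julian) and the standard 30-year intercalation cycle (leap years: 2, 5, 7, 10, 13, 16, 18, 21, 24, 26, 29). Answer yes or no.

no

Year 1899 AH is year 9 of its 30-year cycle; leap positions are 2, 5, 7, 10, 13, 16, 18, 21, 24, 26, 29, so it is a common year (354 days).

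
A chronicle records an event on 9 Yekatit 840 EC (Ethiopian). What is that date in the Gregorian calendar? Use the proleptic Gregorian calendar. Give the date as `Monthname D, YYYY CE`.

Both dates share Julian Day Number 2030824; in the Gregorian calendar that is 8 February 848 CE.

February 8, 848 CE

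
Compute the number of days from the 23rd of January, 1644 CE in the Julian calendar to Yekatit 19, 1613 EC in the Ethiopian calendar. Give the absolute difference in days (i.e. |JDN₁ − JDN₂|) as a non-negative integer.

8379

JDN of the first date = 2321551.
JDN of the second date = 2313172.
|2313172 − 2321551| = 8379.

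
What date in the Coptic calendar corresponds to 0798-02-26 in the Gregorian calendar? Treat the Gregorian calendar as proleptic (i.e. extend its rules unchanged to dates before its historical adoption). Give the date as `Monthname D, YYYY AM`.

Meshir 28, 514 AM

Julian Day Number of the source date = 2012580.
Converting JDN 2012580 to the Coptic calendar gives 28 Meshir 514 AM.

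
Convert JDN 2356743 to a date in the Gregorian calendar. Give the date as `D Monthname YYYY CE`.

Counting from JDN 2299161 = 15 Oct 1582 gives an offset of 57582 days.

10 June 1740 CE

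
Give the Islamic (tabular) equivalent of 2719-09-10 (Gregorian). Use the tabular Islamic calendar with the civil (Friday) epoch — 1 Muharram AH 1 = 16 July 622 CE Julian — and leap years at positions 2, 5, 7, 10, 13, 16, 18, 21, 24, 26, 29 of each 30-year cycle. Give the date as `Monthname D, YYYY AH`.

Julian Day Number of the source date = 2714406.
Converting JDN 2714406 to the tabular Islamic calendar gives 4 Rajab 2162 AH.

Rajab 4, 2162 AH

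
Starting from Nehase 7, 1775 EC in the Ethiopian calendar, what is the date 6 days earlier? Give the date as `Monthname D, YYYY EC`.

The starting date is JDN 2372510; 2372510 − 6 = 2372504.
JDN 2372504 corresponds to Nehase 1, 1775 EC.

Nehase 1, 1775 EC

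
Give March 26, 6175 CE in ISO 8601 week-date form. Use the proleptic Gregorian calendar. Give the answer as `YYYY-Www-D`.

The weekday is Sunday (ISO weekday 7).
That Sunday belongs to ISO week 12 of ISO year 6175.

6175-W12-7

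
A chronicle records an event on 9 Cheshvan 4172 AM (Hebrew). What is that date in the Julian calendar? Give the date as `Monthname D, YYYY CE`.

October 12, 411 CE

Julian Day Number of the source date = 1871460.
Converting JDN 1871460 to the Julian calendar gives 12 October 411 CE.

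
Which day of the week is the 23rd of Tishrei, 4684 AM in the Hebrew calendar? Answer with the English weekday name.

In the proleptic Gregorian calendar this is 12 October 923 (JDN 2058463).
2058463 ≡ 1 (mod 7); counting from Monday = 0 gives Tuesday.

Tuesday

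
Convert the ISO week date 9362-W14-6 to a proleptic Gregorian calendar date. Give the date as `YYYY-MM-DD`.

9362-04-10

ISO week 1 of 9362 is the week containing the first Thursday of 9362.
Week 14, day 6 (Saturday) lands on 9362-04-10.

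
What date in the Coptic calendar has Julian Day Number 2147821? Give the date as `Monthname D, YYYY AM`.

Paoni 6, 884 AM

JDN 2147821 is 7 June 1168 in the proleptic Gregorian calendar.
In the Coptic calendar that day is Paoni 6, 884 AM.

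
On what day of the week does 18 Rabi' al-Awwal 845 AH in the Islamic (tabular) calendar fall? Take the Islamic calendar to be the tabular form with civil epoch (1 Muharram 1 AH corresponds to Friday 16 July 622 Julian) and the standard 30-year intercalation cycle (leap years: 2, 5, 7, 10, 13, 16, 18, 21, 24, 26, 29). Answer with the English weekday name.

Sunday

Equivalently 15 August 1441 Gregorian, JDN 2247601.
Since JDN mod 7 = 6 (0 = Monday), the day is Sunday.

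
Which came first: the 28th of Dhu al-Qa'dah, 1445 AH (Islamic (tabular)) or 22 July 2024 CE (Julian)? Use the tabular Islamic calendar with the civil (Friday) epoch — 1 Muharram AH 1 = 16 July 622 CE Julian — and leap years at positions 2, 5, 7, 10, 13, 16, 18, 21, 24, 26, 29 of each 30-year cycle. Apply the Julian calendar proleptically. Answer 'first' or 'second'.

first

First date → JDN 2460467; second date → JDN 2460527.
JDN 2460467 < JDN 2460527, so the first date is earlier.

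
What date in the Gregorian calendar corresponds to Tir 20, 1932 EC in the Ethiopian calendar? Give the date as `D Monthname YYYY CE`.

29 January 1940 CE

Both dates share Julian Day Number 2429658; in the Gregorian calendar that is 29 January 1940 CE.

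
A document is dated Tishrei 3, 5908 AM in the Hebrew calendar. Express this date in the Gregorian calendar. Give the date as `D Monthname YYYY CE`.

27 September 2147 CE

Both dates share Julian Day Number 2505505; in the Gregorian calendar that is 27 September 2147 CE.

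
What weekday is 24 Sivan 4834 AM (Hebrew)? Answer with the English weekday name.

Sunday

This is JDN 2113509 (28 June 1074 Gregorian).
JDN 2113509 mod 7 = 6, and JDN 0 was a Monday, so this is a Sunday.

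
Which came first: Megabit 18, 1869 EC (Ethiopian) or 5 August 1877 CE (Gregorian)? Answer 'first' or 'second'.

The two dates have Julian Day Numbers 2406705 and 2406837 respectively.
Since 2406705 < 2406837, the first date comes first.

first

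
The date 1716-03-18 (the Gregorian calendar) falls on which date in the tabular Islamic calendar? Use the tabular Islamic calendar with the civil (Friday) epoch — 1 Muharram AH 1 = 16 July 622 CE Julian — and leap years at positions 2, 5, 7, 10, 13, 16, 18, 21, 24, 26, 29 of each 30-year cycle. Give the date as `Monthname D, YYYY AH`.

Rabi' al-Awwal 24, 1128 AH

Both dates share Julian Day Number 2347893; in the tabular Islamic calendar that is 24 Rabi' al-Awwal 1128 AH.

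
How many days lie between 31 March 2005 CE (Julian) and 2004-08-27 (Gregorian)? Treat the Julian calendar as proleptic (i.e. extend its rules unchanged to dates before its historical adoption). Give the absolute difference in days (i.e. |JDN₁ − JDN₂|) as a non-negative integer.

First date → JDN 2453474; second date → JDN 2453245.
The interval is |2453474 − 2453245| = 229 days.

229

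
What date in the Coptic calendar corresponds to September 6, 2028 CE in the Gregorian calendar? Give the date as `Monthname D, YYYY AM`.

Both dates share Julian Day Number 2462021; in the Coptic calendar that is 1 Pi Kogi Enavot 1744 AM.

Pi Kogi Enavot 1, 1744 AM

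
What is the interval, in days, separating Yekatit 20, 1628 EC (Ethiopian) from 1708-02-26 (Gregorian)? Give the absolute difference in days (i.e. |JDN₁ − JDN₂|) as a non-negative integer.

JDN of the first date = 2318652.
JDN of the second date = 2344950.
|2344950 − 2318652| = 26298.

26298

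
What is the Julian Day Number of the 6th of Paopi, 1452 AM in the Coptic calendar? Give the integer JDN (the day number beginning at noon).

2355043

Equivalently 15 October 1735 (Gregorian).
JDN 2451545 is 1 January 2000 CE (Gregorian); the target day is −96502 days from there, so JDN = 2355043.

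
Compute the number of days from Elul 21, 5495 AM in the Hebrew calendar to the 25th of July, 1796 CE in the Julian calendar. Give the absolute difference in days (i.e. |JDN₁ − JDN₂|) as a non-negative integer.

First date → JDN 2355006; second date → JDN 2377253.
The interval is |2355006 − 2377253| = 22247 days.

22247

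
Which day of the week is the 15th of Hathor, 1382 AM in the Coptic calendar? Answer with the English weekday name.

Equivalently 21 November 1665 Gregorian, JDN 2329514.
Since JDN mod 7 = 5 (0 = Monday), the day is Saturday.

Saturday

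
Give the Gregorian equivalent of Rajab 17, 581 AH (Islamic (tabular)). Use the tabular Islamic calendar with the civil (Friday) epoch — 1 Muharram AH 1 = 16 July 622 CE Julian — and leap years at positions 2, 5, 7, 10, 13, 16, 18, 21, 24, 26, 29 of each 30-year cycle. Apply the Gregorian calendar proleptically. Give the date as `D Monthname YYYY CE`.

21 October 1185 CE

Julian Day Number of the source date = 2154166.
Converting JDN 2154166 to the Gregorian calendar gives 21 October 1185 CE.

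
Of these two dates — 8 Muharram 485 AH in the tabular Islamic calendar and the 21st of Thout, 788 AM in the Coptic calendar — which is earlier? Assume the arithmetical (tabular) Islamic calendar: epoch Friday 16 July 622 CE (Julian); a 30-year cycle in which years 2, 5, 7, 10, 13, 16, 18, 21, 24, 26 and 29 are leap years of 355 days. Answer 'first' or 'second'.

second

The two dates have Julian Day Numbers 2119960 and 2112502 respectively.
Since 2112502 < 2119960, the second date comes first.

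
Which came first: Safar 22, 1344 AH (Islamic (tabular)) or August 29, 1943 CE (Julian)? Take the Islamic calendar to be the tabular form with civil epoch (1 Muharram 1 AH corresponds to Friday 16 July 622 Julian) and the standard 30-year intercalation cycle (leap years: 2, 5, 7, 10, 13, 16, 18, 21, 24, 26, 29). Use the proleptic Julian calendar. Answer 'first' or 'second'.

first

The two dates have Julian Day Numbers 2424405 and 2430979 respectively.
Since 2424405 < 2430979, the first date comes first.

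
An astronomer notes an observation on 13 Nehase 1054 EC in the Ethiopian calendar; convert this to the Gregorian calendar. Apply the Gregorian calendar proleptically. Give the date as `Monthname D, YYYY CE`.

August 12, 1062 CE

Both dates share Julian Day Number 2109171; in the Gregorian calendar that is 12 August 1062 CE.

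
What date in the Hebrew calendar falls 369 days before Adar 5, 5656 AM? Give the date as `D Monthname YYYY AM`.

21 Shevat 5655 AM

JDN of Adar 5, 5656 AM = 2413609.
2413609 − 369 = 2413240.
JDN 2413240 in the Hebrew calendar is 21 Shevat 5655 AM.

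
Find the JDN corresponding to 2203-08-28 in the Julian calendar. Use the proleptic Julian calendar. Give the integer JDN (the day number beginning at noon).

Equivalently 12 September 2203 (Gregorian).
JDN 2451545 is 1 January 2000 CE (Gregorian); the target day is +74398 days from there, so JDN = 2525943.

2525943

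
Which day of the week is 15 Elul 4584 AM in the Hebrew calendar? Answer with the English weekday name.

Sunday

This is JDN 2022250 (18 August 824 Gregorian).
Since JDN mod 7 = 6 (0 = Monday), the day is Sunday.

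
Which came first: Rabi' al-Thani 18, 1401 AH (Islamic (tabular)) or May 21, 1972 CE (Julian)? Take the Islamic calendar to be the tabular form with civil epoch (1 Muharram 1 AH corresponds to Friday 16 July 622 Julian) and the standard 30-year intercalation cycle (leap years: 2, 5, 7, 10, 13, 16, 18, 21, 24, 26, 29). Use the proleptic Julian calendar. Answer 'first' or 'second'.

second

The two dates have Julian Day Numbers 2444659 and 2441472 respectively.
Since 2441472 < 2444659, the second date comes first.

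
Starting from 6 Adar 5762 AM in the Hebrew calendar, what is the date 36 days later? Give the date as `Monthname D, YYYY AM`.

The starting date is JDN 2452324; 2452324 + 36 = 2452360.
JDN 2452360 corresponds to Nisan 13, 5762 AM.

Nisan 13, 5762 AM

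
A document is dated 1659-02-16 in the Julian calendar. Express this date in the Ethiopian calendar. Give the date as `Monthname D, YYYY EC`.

Both dates share Julian Day Number 2327054; in the Ethiopian calendar that is 22 Yekatit 1651 EC.

Yekatit 22, 1651 EC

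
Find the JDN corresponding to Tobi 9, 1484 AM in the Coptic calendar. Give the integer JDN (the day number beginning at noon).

2366824

In the Gregorian calendar the same day is 16 January 1768.
JDN 2451545 is 1 January 2000 CE (Gregorian); the target day is −84721 days from there, so JDN = 2366824.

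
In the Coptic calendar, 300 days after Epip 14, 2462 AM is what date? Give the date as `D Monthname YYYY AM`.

9 Pashons 2463 AM

Counting 300 days forward from JDN 2724223 reaches JDN 2724523, which is 9 Pashons 2463 AM.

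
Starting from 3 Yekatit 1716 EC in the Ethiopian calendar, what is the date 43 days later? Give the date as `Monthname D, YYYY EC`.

Megabit 16, 1716 EC

The starting date is JDN 2350777; 2350777 + 43 = 2350820.
JDN 2350820 corresponds to Megabit 16, 1716 EC.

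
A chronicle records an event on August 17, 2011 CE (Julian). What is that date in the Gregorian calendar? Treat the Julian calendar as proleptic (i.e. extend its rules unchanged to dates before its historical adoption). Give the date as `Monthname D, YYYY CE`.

August 30, 2011 CE

At this point the Julian calendar is 13 days behind the Gregorian.
17 August 2011 Julian + 13 days → 30 August 2011 Gregorian.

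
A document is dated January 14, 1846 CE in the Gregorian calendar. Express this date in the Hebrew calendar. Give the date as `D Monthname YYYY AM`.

16 Tevet 5606 AM

Both dates share Julian Day Number 2395311; in the Hebrew calendar that is 16 Tevet 5606 AM.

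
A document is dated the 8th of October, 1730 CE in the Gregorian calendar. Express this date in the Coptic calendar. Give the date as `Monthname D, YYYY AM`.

Both dates share Julian Day Number 2353210; in the Coptic calendar that is 30 Thout 1447 AM.

Thout 30, 1447 AM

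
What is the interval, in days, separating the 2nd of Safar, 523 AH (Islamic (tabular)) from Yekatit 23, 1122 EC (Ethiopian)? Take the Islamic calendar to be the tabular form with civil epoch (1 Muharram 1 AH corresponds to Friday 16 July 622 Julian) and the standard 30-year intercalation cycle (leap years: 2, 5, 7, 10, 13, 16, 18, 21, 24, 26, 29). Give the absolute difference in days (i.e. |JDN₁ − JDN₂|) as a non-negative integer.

First date → JDN 2133450; second date → JDN 2133838.
The interval is |2133450 − 2133838| = 388 days.

388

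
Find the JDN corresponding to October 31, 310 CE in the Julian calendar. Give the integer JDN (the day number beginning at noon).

1834589

Equivalently 1 November 310 (proleptic Gregorian).
JDN 2299161 is 15 October 1582 CE (Gregorian); the target day is −464572 days from there, so JDN = 1834589.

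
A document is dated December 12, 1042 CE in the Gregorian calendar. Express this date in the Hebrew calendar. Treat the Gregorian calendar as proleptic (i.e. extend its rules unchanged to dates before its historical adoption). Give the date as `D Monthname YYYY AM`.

Julian Day Number of the source date = 2101988.
Converting JDN 2101988 to the Hebrew calendar gives 20 Kislev 4803 AM.

20 Kislev 4803 AM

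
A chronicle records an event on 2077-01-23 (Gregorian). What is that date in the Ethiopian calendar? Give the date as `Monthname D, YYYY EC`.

Tir 15, 2069 EC

Both dates share Julian Day Number 2479692; in the Ethiopian calendar that is 15 Tir 2069 EC.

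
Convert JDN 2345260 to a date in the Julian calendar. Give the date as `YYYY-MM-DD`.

1708-12-21

The Gregorian equivalent of JDN 2345260 is 1 January 1709.
In the Julian calendar that day is 1708-12-21.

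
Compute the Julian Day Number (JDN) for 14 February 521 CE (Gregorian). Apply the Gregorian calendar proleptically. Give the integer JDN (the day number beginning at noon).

1911396

JDN 2400001 is 17 November 1858 CE (Gregorian), MJD 0; the target day is −488605 days from there, so JDN = 1911396.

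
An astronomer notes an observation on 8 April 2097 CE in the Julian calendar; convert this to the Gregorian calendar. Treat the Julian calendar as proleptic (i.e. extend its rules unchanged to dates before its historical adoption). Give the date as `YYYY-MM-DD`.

For dates in this range the Gregorian date is 13 days ahead of the Julian.
8 April 2097 Julian + 13 days → 21 April 2097 Gregorian.

2097-04-21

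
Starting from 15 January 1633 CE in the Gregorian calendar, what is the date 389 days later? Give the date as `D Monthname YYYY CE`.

8 February 1634 CE

JDN of 15 January 1633 CE = 2317516.
2317516 + 389 = 2317905.
JDN 2317905 in the Gregorian calendar is 8 February 1634 CE.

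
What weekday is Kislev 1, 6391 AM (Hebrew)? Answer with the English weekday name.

Sunday

Equivalently 28 November 2630 Gregorian, JDN 2681979.
2681979 ≡ 6 (mod 7); counting from Monday = 0 gives Sunday.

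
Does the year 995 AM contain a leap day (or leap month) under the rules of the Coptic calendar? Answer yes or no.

yes

995 mod 4 = 3; in the Coptic calendar a year is leap when year mod 4 = 3, so it is a leap year.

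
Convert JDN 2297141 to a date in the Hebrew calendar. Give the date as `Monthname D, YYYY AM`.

The proleptic Gregorian equivalent of JDN 2297141 is 4 April 1577.
In the Hebrew calendar that day is Nisan 7, 5337 AM.

Nisan 7, 5337 AM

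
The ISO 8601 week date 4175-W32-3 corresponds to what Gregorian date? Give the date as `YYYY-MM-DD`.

4175-08-09

ISO week 1 of 4175 is the week containing the first Thursday of 4175.
Week 32, day 3 (Wednesday) lands on 4175-08-09.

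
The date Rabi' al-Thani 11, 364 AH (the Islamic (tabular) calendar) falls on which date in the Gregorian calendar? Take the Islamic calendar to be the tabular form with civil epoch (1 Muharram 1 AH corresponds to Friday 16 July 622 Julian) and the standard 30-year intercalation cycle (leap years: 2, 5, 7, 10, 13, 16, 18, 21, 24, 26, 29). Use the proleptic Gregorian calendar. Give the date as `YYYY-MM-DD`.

Both dates share Julian Day Number 2077174; in the Gregorian calendar that is 3 January 975 CE.

0975-01-03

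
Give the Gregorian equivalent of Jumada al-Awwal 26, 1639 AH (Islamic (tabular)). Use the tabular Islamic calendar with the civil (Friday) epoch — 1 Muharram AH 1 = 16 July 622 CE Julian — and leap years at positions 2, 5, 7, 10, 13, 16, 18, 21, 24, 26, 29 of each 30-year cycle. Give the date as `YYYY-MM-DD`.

2212-03-01

Julian Day Number of the source date = 2529036.
Converting JDN 2529036 to the Gregorian calendar gives 1 March 2212 CE.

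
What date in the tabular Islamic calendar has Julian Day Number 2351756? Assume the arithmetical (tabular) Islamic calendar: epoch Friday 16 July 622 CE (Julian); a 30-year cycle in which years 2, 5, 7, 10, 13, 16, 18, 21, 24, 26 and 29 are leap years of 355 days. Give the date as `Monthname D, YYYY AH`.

JDN 2351756 is 15 October 1726 in the Gregorian calendar.
In the tabular Islamic calendar that day is Safar 18, 1139 AH.

Safar 18, 1139 AH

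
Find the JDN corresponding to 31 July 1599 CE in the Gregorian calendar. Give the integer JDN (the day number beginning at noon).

2305294

JDN 2451545 is 1 January 2000 CE (Gregorian); the target day is −146251 days from there, so JDN = 2305294.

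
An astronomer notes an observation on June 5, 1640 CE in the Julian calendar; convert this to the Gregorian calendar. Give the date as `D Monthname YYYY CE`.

15 June 1640 CE

The Julian–Gregorian offset here is 10 days (Julian trailing).
5 June 1640 Julian + 10 days → 15 June 1640 Gregorian.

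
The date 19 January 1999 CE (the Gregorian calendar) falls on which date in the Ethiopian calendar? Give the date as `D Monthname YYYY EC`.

11 Tir 1991 EC

Both dates share Julian Day Number 2451198; in the Ethiopian calendar that is 11 Tir 1991 EC.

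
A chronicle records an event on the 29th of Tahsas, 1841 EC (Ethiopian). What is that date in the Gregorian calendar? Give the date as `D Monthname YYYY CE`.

6 January 1849 CE

Julian Day Number of the source date = 2396399.
Converting JDN 2396399 to the Gregorian calendar gives 6 January 1849 CE.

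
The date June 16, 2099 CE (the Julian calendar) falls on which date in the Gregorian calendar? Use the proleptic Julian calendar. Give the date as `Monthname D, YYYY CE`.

June 29, 2099 CE

For dates in this range the Gregorian date is 13 days ahead of the Julian.
16 June 2099 Julian + 13 days → 29 June 2099 Gregorian.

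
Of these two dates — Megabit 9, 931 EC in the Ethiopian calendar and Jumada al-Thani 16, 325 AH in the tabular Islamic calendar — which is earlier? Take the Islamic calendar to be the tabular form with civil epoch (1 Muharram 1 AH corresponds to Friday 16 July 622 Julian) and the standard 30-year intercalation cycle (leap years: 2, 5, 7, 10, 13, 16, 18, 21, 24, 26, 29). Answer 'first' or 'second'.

Converting both to JDN: 2064091 vs 2063418; the smaller is the second.

second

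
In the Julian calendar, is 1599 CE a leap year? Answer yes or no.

1599 mod 4 = 3, so it is a common year in the Julian calendar.

no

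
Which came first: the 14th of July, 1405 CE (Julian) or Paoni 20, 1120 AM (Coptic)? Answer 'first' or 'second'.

second

First date → JDN 2234429; second date → JDN 2234034.
JDN 2234034 < JDN 2234429, so the second date is earlier.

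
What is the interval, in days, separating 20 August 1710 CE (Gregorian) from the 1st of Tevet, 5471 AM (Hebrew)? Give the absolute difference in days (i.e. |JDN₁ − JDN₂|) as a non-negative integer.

First date → JDN 2345856; second date → JDN 2345981.
The interval is |2345856 − 2345981| = 125 days.

125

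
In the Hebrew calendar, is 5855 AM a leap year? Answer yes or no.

Hebrew year 5855 is year 3 of its 19-year Metonic cycle; leap years are at positions 3, 6, 8, 11, 14, 17, 19, so it is a leap year (13 months).

yes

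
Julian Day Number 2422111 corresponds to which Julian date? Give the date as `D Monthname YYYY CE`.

JDN 2422111 is 1 June 1919 in the Gregorian calendar.
In the Julian calendar that day is 19 May 1919 CE.

19 May 1919 CE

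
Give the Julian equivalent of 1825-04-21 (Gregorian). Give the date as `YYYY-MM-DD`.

1825-04-09

At this point the Julian calendar is 12 days behind the Gregorian.
21 April 1825 Gregorian − 12 days → 9 April 1825 Julian.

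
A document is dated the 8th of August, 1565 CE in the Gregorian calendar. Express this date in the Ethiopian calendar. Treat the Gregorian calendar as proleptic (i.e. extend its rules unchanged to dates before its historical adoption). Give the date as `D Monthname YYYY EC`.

5 Nehase 1557 EC

Both dates share Julian Day Number 2292884; in the Ethiopian calendar that is 5 Nehase 1557 EC.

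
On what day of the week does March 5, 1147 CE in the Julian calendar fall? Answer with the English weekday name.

In the proleptic Gregorian calendar this is 12 March 1147 (JDN 2140063).
2140063 ≡ 2 (mod 7); counting from Monday = 0 gives Wednesday.

Wednesday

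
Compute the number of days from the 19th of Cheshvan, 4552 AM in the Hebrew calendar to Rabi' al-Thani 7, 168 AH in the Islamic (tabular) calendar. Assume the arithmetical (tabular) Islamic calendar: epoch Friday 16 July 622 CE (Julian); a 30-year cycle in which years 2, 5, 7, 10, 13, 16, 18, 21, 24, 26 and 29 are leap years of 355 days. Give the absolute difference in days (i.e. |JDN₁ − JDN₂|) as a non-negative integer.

2550

JDN of the first date = 2010264.
JDN of the second date = 2007714.
|2007714 − 2010264| = 2550.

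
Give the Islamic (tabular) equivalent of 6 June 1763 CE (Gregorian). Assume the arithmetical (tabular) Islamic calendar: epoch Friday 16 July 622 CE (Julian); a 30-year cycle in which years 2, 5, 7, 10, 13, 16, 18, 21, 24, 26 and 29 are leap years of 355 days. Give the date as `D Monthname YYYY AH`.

24 Dhu al-Qa'dah 1176 AH

Julian Day Number of the source date = 2365139.
Converting JDN 2365139 to the tabular Islamic calendar gives 24 Dhu al-Qa'dah 1176 AH.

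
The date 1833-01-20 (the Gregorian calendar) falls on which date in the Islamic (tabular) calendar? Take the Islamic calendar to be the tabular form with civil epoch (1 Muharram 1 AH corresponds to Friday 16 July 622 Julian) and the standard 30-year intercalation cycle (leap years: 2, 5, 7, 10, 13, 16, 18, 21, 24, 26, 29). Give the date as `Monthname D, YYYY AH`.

Julian Day Number of the source date = 2390569.
Converting JDN 2390569 to the tabular Islamic calendar gives 28 Sha'ban 1248 AH.

Sha'ban 28, 1248 AH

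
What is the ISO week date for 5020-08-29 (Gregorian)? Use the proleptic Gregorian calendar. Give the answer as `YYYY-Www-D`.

5020-W35-2

The weekday is Tuesday (ISO weekday 2).
That Tuesday belongs to ISO week 35 of ISO year 5020.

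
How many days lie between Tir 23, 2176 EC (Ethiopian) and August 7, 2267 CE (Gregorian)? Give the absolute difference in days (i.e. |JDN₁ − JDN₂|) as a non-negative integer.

30501

First date → JDN 2518782; second date → JDN 2549283.
The interval is |2518782 − 2549283| = 30501 days.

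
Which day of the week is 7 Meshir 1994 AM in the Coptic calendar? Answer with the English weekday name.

Equivalently 16 February 2278 Gregorian, JDN 2553129.
JDN 2553129 mod 7 = 5, and JDN 0 was a Monday, so this is a Saturday.

Saturday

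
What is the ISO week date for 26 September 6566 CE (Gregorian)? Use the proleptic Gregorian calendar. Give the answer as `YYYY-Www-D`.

The weekday is Friday (ISO weekday 5).
That Friday belongs to ISO week 39 of ISO year 6566.

6566-W39-5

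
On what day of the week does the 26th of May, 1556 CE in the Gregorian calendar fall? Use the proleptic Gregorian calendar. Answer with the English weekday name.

Saturday

JDN 2289523 mod 7 = 5, and JDN 0 was a Monday, so this is a Saturday.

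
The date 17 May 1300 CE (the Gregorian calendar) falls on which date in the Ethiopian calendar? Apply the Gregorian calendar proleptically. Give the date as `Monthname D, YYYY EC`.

Ginbot 14, 1292 EC

Both dates share Julian Day Number 2196012; in the Ethiopian calendar that is 14 Ginbot 1292 EC.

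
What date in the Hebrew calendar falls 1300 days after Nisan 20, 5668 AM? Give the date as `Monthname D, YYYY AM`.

Cheshvan 21, 5672 AM

JDN of Nisan 20, 5668 AM = 2418053.
2418053 + 1300 = 2419353.
JDN 2419353 in the Hebrew calendar is Cheshvan 21, 5672 AM.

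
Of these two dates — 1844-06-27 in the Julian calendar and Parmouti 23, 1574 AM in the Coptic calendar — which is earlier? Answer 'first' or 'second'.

first

Converting both to JDN: 2394757 vs 2399800; the smaller is the first.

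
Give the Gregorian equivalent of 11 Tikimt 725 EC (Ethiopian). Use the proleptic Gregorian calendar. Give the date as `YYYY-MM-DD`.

0732-10-12

Julian Day Number of the source date = 1988702.
Converting JDN 1988702 to the Gregorian calendar gives 12 October 732 CE.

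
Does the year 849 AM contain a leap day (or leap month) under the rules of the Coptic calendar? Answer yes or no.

849 mod 4 = 1; in the Coptic calendar a year is leap when year mod 4 = 3, so it is a common year.

no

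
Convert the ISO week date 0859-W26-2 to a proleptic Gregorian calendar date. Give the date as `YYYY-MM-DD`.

0859-06-24

ISO week 1 of 859 is the week containing the first Thursday of 859.
Week 26, day 2 (Tuesday) lands on 0859-06-24.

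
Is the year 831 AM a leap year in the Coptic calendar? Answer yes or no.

yes

831 mod 4 = 3; in the Coptic calendar a year is leap when year mod 4 = 3, so it is a leap year.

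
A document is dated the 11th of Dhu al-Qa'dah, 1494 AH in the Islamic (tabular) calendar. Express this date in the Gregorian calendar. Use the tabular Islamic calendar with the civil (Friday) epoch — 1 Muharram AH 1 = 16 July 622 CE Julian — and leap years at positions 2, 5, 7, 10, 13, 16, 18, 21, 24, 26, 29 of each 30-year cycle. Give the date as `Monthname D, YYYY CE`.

December 3, 2071 CE

Both dates share Julian Day Number 2477814; in the Gregorian calendar that is 3 December 2071 CE.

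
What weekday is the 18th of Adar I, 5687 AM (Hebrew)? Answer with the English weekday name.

Equivalently 20 February 1927 Gregorian, JDN 2424932.
JDN 2424932 mod 7 = 6, and JDN 0 was a Monday, so this is a Sunday.

Sunday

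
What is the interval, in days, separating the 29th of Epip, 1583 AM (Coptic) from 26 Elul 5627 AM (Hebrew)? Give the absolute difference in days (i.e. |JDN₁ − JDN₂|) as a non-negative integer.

53

First date → JDN 2403183; second date → JDN 2403236.
The interval is |2403183 − 2403236| = 53 days.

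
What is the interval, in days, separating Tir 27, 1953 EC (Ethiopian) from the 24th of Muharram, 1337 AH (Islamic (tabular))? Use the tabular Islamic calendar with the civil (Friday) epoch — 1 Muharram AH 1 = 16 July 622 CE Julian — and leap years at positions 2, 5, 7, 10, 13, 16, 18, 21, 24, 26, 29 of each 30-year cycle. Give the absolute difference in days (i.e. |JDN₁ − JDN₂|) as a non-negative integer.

First date → JDN 2437335; second date → JDN 2421897.
The interval is |2437335 − 2421897| = 15438 days.

15438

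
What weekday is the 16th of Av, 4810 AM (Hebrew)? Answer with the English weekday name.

This is JDN 2104789 (13 August 1050 Gregorian).
JDN 2104789 mod 7 = 1, and JDN 0 was a Monday, so this is a Tuesday.

Tuesday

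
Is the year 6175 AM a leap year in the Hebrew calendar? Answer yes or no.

Hebrew year 6175 is year 19 of its 19-year Metonic cycle; leap years are at positions 3, 6, 8, 11, 14, 17, 19, so it is a leap year (13 months).

yes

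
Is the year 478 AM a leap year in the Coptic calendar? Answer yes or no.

no

478 mod 4 = 2; in the Coptic calendar a year is leap when year mod 4 = 3, so it is a common year.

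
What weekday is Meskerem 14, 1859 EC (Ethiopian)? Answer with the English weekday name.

In the Gregorian calendar this is 23 September 1866 (JDN 2402868).
Since JDN mod 7 = 6 (0 = Monday), the day is Sunday.

Sunday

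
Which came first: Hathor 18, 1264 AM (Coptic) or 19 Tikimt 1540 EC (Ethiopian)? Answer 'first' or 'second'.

second

Converting both to JDN: 2286418 vs 2286389; the smaller is the second.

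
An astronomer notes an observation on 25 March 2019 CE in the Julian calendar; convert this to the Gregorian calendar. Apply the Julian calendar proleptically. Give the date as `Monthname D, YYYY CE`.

April 7, 2019 CE

For dates in this range the Gregorian date is 13 days ahead of the Julian.
25 March 2019 Julian + 13 days → 7 April 2019 Gregorian.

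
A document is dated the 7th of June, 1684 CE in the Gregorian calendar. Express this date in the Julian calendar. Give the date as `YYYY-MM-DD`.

1684-05-28

At this point the Julian calendar is 10 days behind the Gregorian.
7 June 1684 Gregorian − 10 days → 28 May 1684 Julian.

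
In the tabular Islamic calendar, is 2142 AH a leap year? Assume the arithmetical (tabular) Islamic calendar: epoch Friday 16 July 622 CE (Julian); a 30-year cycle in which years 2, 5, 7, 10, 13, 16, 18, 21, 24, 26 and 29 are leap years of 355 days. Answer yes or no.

no

Year 2142 AH is year 12 of its 30-year cycle; leap positions are 2, 5, 7, 10, 13, 16, 18, 21, 24, 26, 29, so it is a common year (354 days).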